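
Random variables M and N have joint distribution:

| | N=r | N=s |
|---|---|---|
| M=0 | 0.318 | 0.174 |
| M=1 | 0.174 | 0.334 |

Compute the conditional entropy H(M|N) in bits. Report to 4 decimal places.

0.9322 bits

Chain rule: H(M|N) = H(M,N) − H(N).
Marginals: p(M) = (0.4920, 0.5080), p(N) = (0.4920, 0.5080).
H(M,N) = 1.9320 bits; H(N) = 0.9998 bits.
H(M|N) = 1.9320 − 0.9998 = 0.9322 bits.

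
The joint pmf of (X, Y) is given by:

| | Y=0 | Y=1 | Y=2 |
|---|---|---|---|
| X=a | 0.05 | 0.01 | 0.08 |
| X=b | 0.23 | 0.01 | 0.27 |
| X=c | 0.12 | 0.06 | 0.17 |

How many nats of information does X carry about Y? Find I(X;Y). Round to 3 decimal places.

0.035 nats

Marginals: p(X) = (0.1400, 0.5100, 0.3500), p(Y) = (0.4000, 0.0800, 0.5200).
I(X;Y) = H(X) + H(Y) − H(X,Y).
H(X) = 0.9861, H(Y) = 0.9086, H(X,Y) = 1.8600.
I(X;Y) = 0.9861 + 0.9086 − 1.8600 = 0.035 nats.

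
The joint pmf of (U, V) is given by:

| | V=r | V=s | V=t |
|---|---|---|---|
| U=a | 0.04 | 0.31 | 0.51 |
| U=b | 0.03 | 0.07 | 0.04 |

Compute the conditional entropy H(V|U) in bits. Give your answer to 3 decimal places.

1.227 bits

Marginals: p(U) = (0.8600, 0.1400), p(V) = (0.0700, 0.3800, 0.5500).
H(V|U) = Σ p(U) · H(V|U=·).
  U=a: p=0.8600, H(V|U=a) = 1.1835
  U=b: p=0.1400, H(V|U=b) = 1.4926
Weighted sum = 1.227 bits.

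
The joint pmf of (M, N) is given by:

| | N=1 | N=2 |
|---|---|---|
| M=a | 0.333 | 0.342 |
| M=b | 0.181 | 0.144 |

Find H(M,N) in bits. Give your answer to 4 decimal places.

1.9066 bits

H(M,N) = −Σ p(x,y)·log₂ p(x,y) over all 4 cells.
  cell (a,1): −0.333·log₂0.333 = 0.52827
  cell (a,2): −0.342·log₂0.342 = 0.52939
  cell (b,1): −0.181·log₂0.181 = 0.44633
  cell (b,2): −0.144·log₂0.144 = 0.40260
Sum = 1.9066 bits.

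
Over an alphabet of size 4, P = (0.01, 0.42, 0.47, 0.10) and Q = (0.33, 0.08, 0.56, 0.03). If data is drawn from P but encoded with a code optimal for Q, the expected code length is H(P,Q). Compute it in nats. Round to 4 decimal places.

H(P,Q) = −Σ p·ln q.
  −0.01·ln(0.33) = 0.01109
  −0.42·ln(0.08) = 1.06081
  −0.47·ln(0.56) = 0.27251
  −0.10·ln(0.03) = 0.35066
H(P,Q) = 1.6951 nats.

1.6951 nats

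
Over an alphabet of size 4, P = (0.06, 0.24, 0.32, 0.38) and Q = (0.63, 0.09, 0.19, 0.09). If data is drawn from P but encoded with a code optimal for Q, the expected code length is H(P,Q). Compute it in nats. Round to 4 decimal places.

H(P,Q) = −Σ p·ln q.
  −0.06·ln(0.63) = 0.02772
  −0.24·ln(0.09) = 0.57791
  −0.32·ln(0.19) = 0.53143
  −0.38·ln(0.09) = 0.91502
H(P,Q) = 2.0521 nats.

2.0521 nats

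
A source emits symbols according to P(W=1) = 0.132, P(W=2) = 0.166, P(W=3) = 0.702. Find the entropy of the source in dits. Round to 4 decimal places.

0.3534 dits

H(W) = −Σ p·log₁₀ p.
  −(0.132)·log₁₀(0.132) = 0.11608
  −(0.166)·log₁₀(0.166) = 0.12946
  −(0.702)·log₁₀(0.702) = 0.10787
Sum: 0.11608 + 0.12946 + 0.10787 = 0.3534 dits.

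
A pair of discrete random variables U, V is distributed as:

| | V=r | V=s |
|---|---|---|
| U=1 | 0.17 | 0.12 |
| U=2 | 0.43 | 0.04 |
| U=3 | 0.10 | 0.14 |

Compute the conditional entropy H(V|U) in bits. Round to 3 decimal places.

0.716 bits

Marginals: p(U) = (0.2900, 0.4700, 0.2400), p(V) = (0.7000, 0.3000).
H(V|U) = Σ p(U) · H(V|U=·).
  U=1: p=0.2900, H(V|U=1) = 0.9784
  U=2: p=0.4700, H(V|U=2) = 0.4199
  U=3: p=0.2400, H(V|U=3) = 0.9799
Weighted sum = 0.716 bits.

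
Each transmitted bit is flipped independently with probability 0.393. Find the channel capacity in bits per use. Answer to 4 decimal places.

0.0333 bits

Binary symmetric channel: C = 1 − h₂(ε) where h₂ is the binary entropy function.
h₂(0.393) = −0.393·log₂0.393 − 0.607·log₂0.607 = 0.9667.
C = 1 − 0.9667 = 0.0333 bits per channel use.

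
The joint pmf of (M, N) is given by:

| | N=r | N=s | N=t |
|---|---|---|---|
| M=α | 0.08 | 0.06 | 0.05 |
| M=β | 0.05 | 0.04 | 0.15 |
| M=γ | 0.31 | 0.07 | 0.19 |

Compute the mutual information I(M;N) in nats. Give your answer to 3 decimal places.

Marginals: p(M) = (0.1900, 0.2400, 0.5700), p(N) = (0.4400, 0.1700, 0.3900).
I(M;N) = H(M) + H(N) − H(M,N).
H(M) = 0.9785, H(N) = 1.0297, H(M,N) = 1.9485.
I(M;N) = 0.9785 + 1.0297 − 1.9485 = 0.060 nats.

0.060 nats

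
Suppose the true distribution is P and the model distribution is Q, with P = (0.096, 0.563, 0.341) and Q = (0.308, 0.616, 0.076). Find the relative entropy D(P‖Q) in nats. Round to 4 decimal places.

0.3493 nats

D(P‖Q) = Σ p·ln(p/q).
  0.096·ln(0.096/0.308) = -0.11191
  0.563·ln(0.563/0.616) = -0.05065
  0.341·ln(0.341/0.076) = 0.51189
D(P‖Q) = 0.3493 nats.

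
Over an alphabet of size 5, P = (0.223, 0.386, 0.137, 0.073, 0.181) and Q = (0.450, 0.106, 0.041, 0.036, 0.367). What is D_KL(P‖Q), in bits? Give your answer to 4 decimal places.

0.6222 bits

D(P‖Q) = Σ p·log₂(p/q).
  0.223·log₂(0.223/0.450) = -0.22587
  0.386·log₂(0.386/0.106) = 0.71971
  0.137·log₂(0.137/0.041) = 0.23845
  0.073·log₂(0.073/0.036) = 0.07445
  0.181·log₂(0.181/0.367) = -0.18458
D(P‖Q) = 0.6222 bits.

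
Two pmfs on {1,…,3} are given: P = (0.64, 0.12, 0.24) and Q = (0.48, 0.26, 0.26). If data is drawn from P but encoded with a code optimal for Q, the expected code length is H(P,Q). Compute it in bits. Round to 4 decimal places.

H(P,Q) = −Σ p·log₂ q.
  −0.64·log₂(0.48) = 0.67769
  −0.12·log₂(0.26) = 0.23321
  −0.24·log₂(0.26) = 0.46642
H(P,Q) = 1.3773 bits.

1.3773 bits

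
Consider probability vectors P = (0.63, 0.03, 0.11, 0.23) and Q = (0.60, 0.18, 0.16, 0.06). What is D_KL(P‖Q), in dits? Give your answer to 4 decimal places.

D(P‖Q) = Σ p·log₁₀(p/q).
  0.63·log₁₀(0.63/0.60) = 0.01335
  0.03·log₁₀(0.03/0.18) = -0.02334
  0.11·log₁₀(0.11/0.16) = -0.01790
  0.23·log₁₀(0.23/0.06) = 0.13422
D(P‖Q) = 0.1063 dits.

0.1063 dits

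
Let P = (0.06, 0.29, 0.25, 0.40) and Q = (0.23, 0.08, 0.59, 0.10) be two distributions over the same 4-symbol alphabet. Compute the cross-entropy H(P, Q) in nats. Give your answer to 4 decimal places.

1.8736 nats

H(P,Q) = −Σ p·ln q.
  −0.06·ln(0.23) = 0.08818
  −0.29·ln(0.08) = 0.73246
  −0.25·ln(0.59) = 0.13191
  −0.40·ln(0.10) = 0.92103
H(P,Q) = 1.8736 nats.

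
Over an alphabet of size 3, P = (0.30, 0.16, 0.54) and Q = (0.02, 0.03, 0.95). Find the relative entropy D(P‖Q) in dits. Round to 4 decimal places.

0.3367 dits

D(P‖Q) = Σ p·log₁₀(p/q).
  0.30·log₁₀(0.30/0.02) = 0.35283
  0.16·log₁₀(0.16/0.03) = 0.11632
  0.54·log₁₀(0.54/0.95) = -0.13248
D(P‖Q) = 0.3367 dits.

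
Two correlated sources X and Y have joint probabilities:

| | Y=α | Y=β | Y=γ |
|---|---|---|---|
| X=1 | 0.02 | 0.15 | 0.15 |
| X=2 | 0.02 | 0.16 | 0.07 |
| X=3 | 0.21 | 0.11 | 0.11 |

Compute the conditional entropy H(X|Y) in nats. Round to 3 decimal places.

Chain rule: H(X|Y) = H(X,Y) − H(Y).
Marginals: p(X) = (0.3200, 0.2500, 0.4300), p(Y) = (0.2500, 0.4200, 0.3300).
H(X,Y) = 2.0183 nats; H(Y) = 1.0768 nats.
H(X|Y) = 2.0183 − 1.0768 = 0.942 nats.

0.942 nats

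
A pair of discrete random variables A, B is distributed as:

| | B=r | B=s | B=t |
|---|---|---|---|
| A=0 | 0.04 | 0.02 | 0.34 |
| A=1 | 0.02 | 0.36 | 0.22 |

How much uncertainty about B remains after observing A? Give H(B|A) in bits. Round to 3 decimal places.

Marginals: p(A) = (0.4000, 0.6000), p(B) = (0.0600, 0.3800, 0.5600).
H(B|A) = Σ p(A) · H(B|A=·).
  A=0: p=0.4000, H(B|A=0) = 0.7476
  A=1: p=0.6000, H(B|A=1) = 1.1365
Weighted sum = 0.981 bits.

0.981 bits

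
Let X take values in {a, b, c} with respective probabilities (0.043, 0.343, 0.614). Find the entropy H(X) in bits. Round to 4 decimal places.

1.1568 bits

H(X) = −Σ p·log₂ p.
  −(0.043)·log₂(0.043) = 0.19520
  −(0.343)·log₂(0.343) = 0.52950
  −(0.614)·log₂(0.614) = 0.43207
Sum: 0.19520 + 0.52950 + 0.43207 = 1.1568 bits.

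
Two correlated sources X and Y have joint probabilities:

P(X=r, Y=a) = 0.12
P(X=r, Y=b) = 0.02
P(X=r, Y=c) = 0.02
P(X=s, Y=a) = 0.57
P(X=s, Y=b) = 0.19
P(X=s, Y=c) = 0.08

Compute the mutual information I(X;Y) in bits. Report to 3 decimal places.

0.007 bits

Marginals: p(X) = (0.1600, 0.8400), p(Y) = (0.6900, 0.2100, 0.1000).
I(X;Y) = Σ p(x,y)·log₂[p(x,y)/(p(x)p(y))].
  (r,a): 0.12·log₂(1.0870) = 0.0144
  (r,b): 0.02·log₂(0.5952) = -0.0150
  (r,c): 0.02·log₂(1.2500) = 0.0064
  (s,a): 0.57·log₂(0.9834) = -0.0137
  (s,b): 0.19·log₂(1.0771) = 0.0204
  (s,c): 0.08·log₂(0.9524) = -0.0056
Sum = 0.007 bits.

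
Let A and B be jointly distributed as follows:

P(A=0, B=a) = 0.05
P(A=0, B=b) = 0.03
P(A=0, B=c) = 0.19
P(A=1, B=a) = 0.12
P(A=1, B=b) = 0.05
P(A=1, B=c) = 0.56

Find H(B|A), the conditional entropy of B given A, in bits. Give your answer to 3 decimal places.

Marginals: p(A) = (0.2700, 0.7300), p(B) = (0.1700, 0.0800, 0.7500).
H(B|A) = Σ p(A) · H(B|A=·).
  A=0: p=0.2700, H(B|A=0) = 1.1595
  A=1: p=0.7300, H(B|A=1) = 0.9865
Weighted sum = 1.033 bits.

1.033 bits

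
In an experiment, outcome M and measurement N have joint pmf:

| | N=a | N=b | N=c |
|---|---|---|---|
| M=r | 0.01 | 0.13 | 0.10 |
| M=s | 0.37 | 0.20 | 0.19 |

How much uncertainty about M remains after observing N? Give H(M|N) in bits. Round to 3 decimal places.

0.655 bits

Marginals: p(M) = (0.2400, 0.7600), p(N) = (0.3800, 0.3300, 0.2900).
H(M|N) = Σ p(N) · H(M|N=·).
  N=a: p=0.3800, H(M|N=a) = 0.1756
  N=b: p=0.3300, H(M|N=b) = 0.9673
  N=c: p=0.2900, H(M|N=c) = 0.9294
Weighted sum = 0.655 bits.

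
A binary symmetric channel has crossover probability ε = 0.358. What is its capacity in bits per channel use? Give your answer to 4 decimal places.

0.0590 bits

Binary symmetric channel: C = 1 − h₂(ε) where h₂ is the binary entropy function.
h₂(0.358) = −0.358·log₂0.358 − 0.642·log₂0.642 = 0.9410.
C = 1 − 0.9410 = 0.0590 bits per channel use.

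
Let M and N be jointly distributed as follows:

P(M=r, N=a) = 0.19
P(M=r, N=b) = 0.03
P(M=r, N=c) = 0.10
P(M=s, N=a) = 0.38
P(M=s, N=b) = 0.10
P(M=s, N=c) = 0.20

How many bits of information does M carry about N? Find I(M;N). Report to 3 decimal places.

Marginals: p(M) = (0.3200, 0.6800), p(N) = (0.5700, 0.1300, 0.3000).
I(M;N) = Σ p(x,y)·log₂[p(x,y)/(p(x)p(y))].
  (r,a): 0.19·log₂(1.0417) = 0.0112
  (r,b): 0.03·log₂(0.7212) = -0.0141
  (r,c): 0.10·log₂(1.0417) = 0.0059
  (s,a): 0.38·log₂(0.9804) = -0.0109
  (s,b): 0.10·log₂(1.1312) = 0.0178
  (s,c): 0.20·log₂(0.9804) = -0.0057
Sum = 0.004 bits.

0.004 bits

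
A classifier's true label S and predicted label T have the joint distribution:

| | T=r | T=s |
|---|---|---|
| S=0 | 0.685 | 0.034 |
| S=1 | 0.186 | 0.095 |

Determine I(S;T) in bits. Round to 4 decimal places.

Marginals: p(S) = (0.7190, 0.2810), p(T) = (0.8710, 0.1290).
I(S;T) = H(S) + H(T) − H(S,T).
H(S) = 0.8568, H(T) = 0.5547, H(S,T) = 1.3137.
I(S;T) = 0.8568 + 0.5547 − 1.3137 = 0.0978 bits.

0.0978 bits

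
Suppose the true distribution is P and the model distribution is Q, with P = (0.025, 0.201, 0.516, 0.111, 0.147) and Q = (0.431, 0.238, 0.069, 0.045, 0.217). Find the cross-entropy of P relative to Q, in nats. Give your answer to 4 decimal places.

H(P,Q) = −Σ p·ln q.
  −0.025·ln(0.431) = 0.02104
  −0.201·ln(0.238) = 0.28853
  −0.516·ln(0.069) = 1.37960
  −0.111·ln(0.045) = 0.34422
  −0.147·ln(0.217) = 0.22460
H(P,Q) = 2.2580 nats.

2.2580 nats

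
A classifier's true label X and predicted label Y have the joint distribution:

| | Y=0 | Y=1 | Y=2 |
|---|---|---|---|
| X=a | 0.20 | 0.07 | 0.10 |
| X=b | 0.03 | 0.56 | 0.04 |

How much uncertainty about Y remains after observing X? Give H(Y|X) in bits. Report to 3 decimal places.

Marginals: p(X) = (0.3700, 0.6300), p(Y) = (0.2300, 0.6300, 0.1400).
H(Y|X) = Σ p(X) · H(Y|X=·).
  X=a: p=0.3700, H(Y|X=a) = 1.4443
  X=b: p=0.6300, H(Y|X=b) = 0.6127
Weighted sum = 0.920 bits.

0.920 bits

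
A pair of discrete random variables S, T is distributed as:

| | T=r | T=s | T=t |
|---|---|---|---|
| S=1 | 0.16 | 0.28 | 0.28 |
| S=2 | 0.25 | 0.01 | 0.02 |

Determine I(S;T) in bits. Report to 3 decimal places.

0.291 bits

Marginals: p(S) = (0.7200, 0.2800), p(T) = (0.4100, 0.2900, 0.3000).
I(S;T) = Σ p(x,y)·log₂[p(x,y)/(p(x)p(y))].
  (1,r): 0.16·log₂(0.5420) = -0.1414
  (1,s): 0.28·log₂(1.3410) = 0.1185
  (1,t): 0.28·log₂(1.2963) = 0.1048
  (2,r): 0.25·log₂(2.1777) = 0.2807
  (2,s): 0.01·log₂(0.1232) = -0.0302
  (2,t): 0.02·log₂(0.2381) = -0.0414
Sum = 0.291 bits.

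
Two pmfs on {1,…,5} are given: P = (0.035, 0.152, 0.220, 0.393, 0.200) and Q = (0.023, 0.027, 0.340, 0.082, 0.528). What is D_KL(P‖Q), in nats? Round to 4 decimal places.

0.6033 nats

D(P‖Q) = Σ p·ln(p/q).
  0.035·ln(0.035/0.023) = 0.01469
  0.152·ln(0.152/0.027) = 0.26266
  0.220·ln(0.220/0.340) = -0.09577
  0.393·ln(0.393/0.082) = 0.61587
  0.200·ln(0.200/0.528) = -0.19416
D(P‖Q) = 0.6033 nats.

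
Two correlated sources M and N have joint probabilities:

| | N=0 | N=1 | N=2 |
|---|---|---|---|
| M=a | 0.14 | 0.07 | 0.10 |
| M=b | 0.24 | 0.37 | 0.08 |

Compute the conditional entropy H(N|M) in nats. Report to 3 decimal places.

0.985 nats

Chain rule: H(N|M) = H(M,N) − H(M).
Marginals: p(M) = (0.3100, 0.6900), p(N) = (0.3800, 0.4400, 0.1800).
H(M,N) = 1.6041 nats; H(M) = 0.6191 nats.
H(N|M) = 1.6041 − 0.6191 = 0.985 nats.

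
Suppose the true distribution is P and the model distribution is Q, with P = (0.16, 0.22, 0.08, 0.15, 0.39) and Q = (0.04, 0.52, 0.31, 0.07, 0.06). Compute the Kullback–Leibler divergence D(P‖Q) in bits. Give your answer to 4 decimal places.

1.1087 bits

D(P‖Q) = Σ p·log₂(p/q).
  0.16·log₂(0.16/0.04) = 0.32000
  0.22·log₂(0.22/0.52) = -0.27302
  0.08·log₂(0.08/0.31) = -0.15634
  0.15·log₂(0.15/0.07) = 0.16493
  0.39·log₂(0.39/0.06) = 1.05317
D(P‖Q) = 1.1087 bits.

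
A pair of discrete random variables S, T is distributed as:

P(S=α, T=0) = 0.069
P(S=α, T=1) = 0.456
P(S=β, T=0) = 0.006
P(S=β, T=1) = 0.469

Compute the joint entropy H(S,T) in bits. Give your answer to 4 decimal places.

1.3393 bits

H(S,T) = −Σ p(x,y)·log₂ p(x,y) over all 4 cells.
  cell (α,0): −0.069·log₂0.069 = 0.26615
  cell (α,1): −0.456·log₂0.456 = 0.51660
  cell (β,0): −0.006·log₂0.006 = 0.04428
  cell (β,1): −0.469·log₂0.469 = 0.51231
Sum = 1.3393 bits.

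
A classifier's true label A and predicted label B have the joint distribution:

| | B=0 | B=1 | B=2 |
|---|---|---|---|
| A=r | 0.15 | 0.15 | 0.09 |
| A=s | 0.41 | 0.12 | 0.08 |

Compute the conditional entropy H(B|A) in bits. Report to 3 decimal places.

Marginals: p(A) = (0.3900, 0.6100), p(B) = (0.5600, 0.2700, 0.1700).
H(B|A) = Σ p(A) · H(B|A=·).
  A=r: p=0.3900, H(B|A=r) = 1.5486
  A=s: p=0.6100, H(B|A=s) = 1.2311
Weighted sum = 1.355 bits.

1.355 bits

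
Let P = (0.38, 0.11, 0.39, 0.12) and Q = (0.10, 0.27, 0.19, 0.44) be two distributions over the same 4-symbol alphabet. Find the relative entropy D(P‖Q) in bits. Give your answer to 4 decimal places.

D(P‖Q) = Σ p·log₂(p/q).
  0.38·log₂(0.38/0.10) = 0.73188
  0.11·log₂(0.11/0.27) = -0.14250
  0.39·log₂(0.39/0.19) = 0.40462
  0.12·log₂(0.12/0.44) = -0.22494
D(P‖Q) = 0.7691 bits.

0.7691 bits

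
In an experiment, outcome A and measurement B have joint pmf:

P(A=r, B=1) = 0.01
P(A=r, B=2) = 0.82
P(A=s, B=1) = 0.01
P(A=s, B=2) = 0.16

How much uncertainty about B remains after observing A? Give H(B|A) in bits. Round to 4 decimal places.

0.1330 bits

Marginals: p(A) = (0.8300, 0.1700), p(B) = (0.0200, 0.9800).
H(B|A) = Σ p(A) · H(B|A=·).
  A=r: p=0.8300, H(B|A=r) = 0.0941
  A=s: p=0.1700, H(B|A=s) = 0.3228
Weighted sum = 0.1330 bits.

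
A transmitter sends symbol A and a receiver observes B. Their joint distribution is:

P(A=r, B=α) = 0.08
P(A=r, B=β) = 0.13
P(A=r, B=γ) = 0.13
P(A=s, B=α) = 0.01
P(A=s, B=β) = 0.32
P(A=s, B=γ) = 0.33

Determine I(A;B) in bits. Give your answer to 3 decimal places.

Marginals: p(A) = (0.3400, 0.6600), p(B) = (0.0900, 0.4500, 0.4600).
I(A;B) = Σ p(x,y)·log₂[p(x,y)/(p(x)p(y))].
  (r,α): 0.08·log₂(2.6144) = 0.1109
  (r,β): 0.13·log₂(0.8497) = -0.0306
  (r,γ): 0.13·log₂(0.8312) = -0.0347
  (s,α): 0.01·log₂(0.1684) = -0.0257
  (s,β): 0.32·log₂(1.0774) = 0.0344
  (s,γ): 0.33·log₂(1.0870) = 0.0397
Sum = 0.094 bits.

0.094 bits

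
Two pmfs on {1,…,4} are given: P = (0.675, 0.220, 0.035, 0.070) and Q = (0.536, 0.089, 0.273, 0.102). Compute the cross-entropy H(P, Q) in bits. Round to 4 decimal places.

H(P,Q) = −Σ p·log₂ q.
  −0.675·log₂(0.536) = 0.60729
  −0.220·log₂(0.089) = 0.76781
  −0.035·log₂(0.273) = 0.06556
  −0.070·log₂(0.102) = 0.23054
H(P,Q) = 1.6712 bits.

1.6712 bits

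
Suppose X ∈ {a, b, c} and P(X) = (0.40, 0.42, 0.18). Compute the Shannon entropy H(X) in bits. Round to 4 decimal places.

H(X) = −Σ p·log₂ p.
  −(0.40)·log₂(0.40) = 0.52877
  −(0.42)·log₂(0.42) = 0.52565
  −(0.18)·log₂(0.18) = 0.44531
Sum: 0.52877 + 0.52565 + 0.44531 = 1.4997 bits.

1.4997 bits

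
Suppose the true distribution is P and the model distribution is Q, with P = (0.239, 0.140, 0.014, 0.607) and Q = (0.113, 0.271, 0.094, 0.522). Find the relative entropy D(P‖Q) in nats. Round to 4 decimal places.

0.1515 nats

D(P‖Q) = Σ p·ln(p/q).
  0.239·ln(0.239/0.113) = 0.17903
  0.140·ln(0.140/0.271) = -0.09247
  0.014·ln(0.014/0.094) = -0.02666
  0.607·ln(0.607/0.522) = 0.09157
D(P‖Q) = 0.1515 nats.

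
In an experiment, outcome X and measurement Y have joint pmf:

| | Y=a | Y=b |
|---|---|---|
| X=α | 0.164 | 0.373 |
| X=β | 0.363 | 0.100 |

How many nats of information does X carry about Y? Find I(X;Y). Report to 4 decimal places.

0.1197 nats

Marginals: p(X) = (0.5370, 0.4630), p(Y) = (0.5270, 0.4730).
I(X;Y) = Σ p(x,y)·ln[p(x,y)/(p(x)p(y))].
  (α,a): 0.164·ln(0.5795) = -0.08947
  (α,b): 0.373·ln(1.4685) = 0.14332
  (β,a): 0.363·ln(1.4877) = 0.14419
  (β,b): 0.100·ln(0.4566) = -0.07839
Sum = 0.1197 nats.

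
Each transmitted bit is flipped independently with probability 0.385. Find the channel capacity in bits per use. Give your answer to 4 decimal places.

0.0385 bits

Binary symmetric channel: C = 1 − h₂(ε) where h₂ is the binary entropy function.
h₂(0.385) = −0.385·log₂0.385 − 0.615·log₂0.615 = 0.9615.
C = 1 − 0.9615 = 0.0385 bits per channel use.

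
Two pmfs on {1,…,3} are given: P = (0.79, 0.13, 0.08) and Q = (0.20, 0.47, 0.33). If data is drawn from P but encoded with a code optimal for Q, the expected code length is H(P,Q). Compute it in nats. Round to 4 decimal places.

1.4583 nats

H(P,Q) = −Σ p·ln q.
  −0.79·ln(0.20) = 1.27146
  −0.13·ln(0.47) = 0.09815
  −0.08·ln(0.33) = 0.08869
H(P,Q) = 1.4583 nats.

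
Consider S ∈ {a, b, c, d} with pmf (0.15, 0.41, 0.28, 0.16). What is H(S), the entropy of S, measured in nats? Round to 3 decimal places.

1.300 nats

H(S) = −Σ p·ln p.
  −(0.15)·ln(0.15) = 0.2846
  −(0.41)·ln(0.41) = 0.3656
  −(0.28)·ln(0.28) = 0.3564
  −(0.16)·ln(0.16) = 0.2932
Sum: 0.2846 + 0.3656 + 0.3564 + 0.2932 = 1.300 nats.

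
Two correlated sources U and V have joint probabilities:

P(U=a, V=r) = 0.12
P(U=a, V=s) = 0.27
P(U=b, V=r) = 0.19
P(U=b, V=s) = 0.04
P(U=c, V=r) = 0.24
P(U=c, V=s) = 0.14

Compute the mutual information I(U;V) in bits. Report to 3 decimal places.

0.131 bits

Marginals: p(U) = (0.3900, 0.2300, 0.3800), p(V) = (0.5500, 0.4500).
I(U;V) = H(U) + H(V) − H(U,V).
H(U) = 1.5479, H(V) = 0.9928, H(U,V) = 2.4093.
I(U;V) = 1.5479 + 0.9928 − 2.4093 = 0.131 bits.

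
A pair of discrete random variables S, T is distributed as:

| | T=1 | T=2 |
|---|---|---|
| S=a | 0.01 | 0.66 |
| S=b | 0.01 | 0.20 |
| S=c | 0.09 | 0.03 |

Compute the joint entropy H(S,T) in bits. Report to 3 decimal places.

H(S,T) = −Σ p(x,y)·log₂ p(x,y) over all 6 cells.
  cell (a,1): −0.01·log₂0.01 = 0.0664
  cell (a,2): −0.66·log₂0.66 = 0.3956
  cell (b,1): −0.01·log₂0.01 = 0.0664
  cell (b,2): −0.20·log₂0.20 = 0.4644
  cell (c,1): −0.09·log₂0.09 = 0.3127
  cell (c,2): −0.03·log₂0.03 = 0.1518
Sum = 1.457 bits.

1.457 bits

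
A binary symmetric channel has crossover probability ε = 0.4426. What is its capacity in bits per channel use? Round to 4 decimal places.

0.0095 bits

Binary symmetric channel: C = 1 − h₂(ε) where h₂ is the binary entropy function.
h₂(0.4426) = −0.4426·log₂0.4426 − 0.5574·log₂0.5574 = 0.9905.
C = 1 − 0.9905 = 0.0095 bits per channel use.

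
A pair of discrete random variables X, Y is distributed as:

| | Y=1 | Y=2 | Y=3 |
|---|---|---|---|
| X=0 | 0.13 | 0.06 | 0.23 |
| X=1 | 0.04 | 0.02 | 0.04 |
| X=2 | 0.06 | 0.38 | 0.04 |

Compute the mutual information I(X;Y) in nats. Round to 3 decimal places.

0.232 nats

Marginals: p(X) = (0.4200, 0.1000, 0.4800), p(Y) = (0.2300, 0.4600, 0.3100).
I(X;Y) = Σ p(x,y)·ln[p(x,y)/(p(x)p(y))].
  (0,1): 0.13·ln(1.3458) = 0.0386
  (0,2): 0.06·ln(0.3106) = -0.0702
  (0,3): 0.23·ln(1.7665) = 0.1309
  (1,1): 0.04·ln(1.7391) = 0.0221
  (1,2): 0.02·ln(0.4348) = -0.0167
  (1,3): 0.04·ln(1.2903) = 0.0102
  (2,1): 0.06·ln(0.5435) = -0.0366
  (2,2): 0.38·ln(1.7210) = 0.2063
  (2,3): 0.04·ln(0.2688) = -0.0525
Sum = 0.232 nats.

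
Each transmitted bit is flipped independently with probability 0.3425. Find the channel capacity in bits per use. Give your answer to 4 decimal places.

Binary symmetric channel: C = 1 − h₂(ε) where h₂ is the binary entropy function.
h₂(0.3425) = −0.3425·log₂0.3425 − 0.6575·log₂0.6575 = 0.9272.
C = 1 − 0.9272 = 0.0728 bits per channel use.

0.0728 bits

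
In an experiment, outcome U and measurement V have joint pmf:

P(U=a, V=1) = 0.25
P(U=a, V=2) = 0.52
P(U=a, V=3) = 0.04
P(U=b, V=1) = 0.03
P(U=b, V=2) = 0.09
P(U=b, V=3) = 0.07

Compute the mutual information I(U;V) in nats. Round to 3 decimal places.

0.064 nats

Marginals: p(U) = (0.8100, 0.1900), p(V) = (0.2800, 0.6100, 0.1100).
I(U;V) = H(U) + H(V) − H(U,V).
H(U) = 0.4862, H(V) = 0.9008, H(U,V) = 1.3234.
I(U;V) = 0.4862 + 0.9008 − 1.3234 = 0.064 nats.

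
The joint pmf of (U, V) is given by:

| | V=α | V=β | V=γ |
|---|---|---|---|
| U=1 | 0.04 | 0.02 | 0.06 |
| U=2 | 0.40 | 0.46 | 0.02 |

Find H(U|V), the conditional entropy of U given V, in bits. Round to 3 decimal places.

0.378 bits

Chain rule: H(U|V) = H(U,V) − H(V).
Marginals: p(U) = (0.1200, 0.8800), p(V) = (0.4400, 0.4800, 0.0800).
H(U,V) = 1.6991 bits; H(V) = 1.3209 bits.
H(U|V) = 1.6991 − 1.3209 = 0.378 bits.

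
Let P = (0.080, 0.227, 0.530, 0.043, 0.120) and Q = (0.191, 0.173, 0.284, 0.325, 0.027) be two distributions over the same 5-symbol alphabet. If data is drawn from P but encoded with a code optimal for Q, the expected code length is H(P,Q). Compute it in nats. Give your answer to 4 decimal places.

H(P,Q) = −Σ p·ln q.
  −0.080·ln(0.191) = 0.13244
  −0.227·ln(0.173) = 0.39826
  −0.530·ln(0.284) = 0.66715
  −0.043·ln(0.325) = 0.04833
  −0.120·ln(0.027) = 0.43343
H(P,Q) = 1.6796 nats.

1.6796 nats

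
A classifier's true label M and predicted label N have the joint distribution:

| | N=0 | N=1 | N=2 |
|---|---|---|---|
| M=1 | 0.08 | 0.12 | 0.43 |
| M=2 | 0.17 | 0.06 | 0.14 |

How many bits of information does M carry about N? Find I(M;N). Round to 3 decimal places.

Marginals: p(M) = (0.6300, 0.3700), p(N) = (0.2500, 0.1800, 0.5700).
I(M;N) = Σ p(x,y)·log₂[p(x,y)/(p(x)p(y))].
  (1,0): 0.08·log₂(0.5079) = -0.0782
  (1,1): 0.12·log₂(1.0582) = 0.0098
  (1,2): 0.43·log₂(1.1974) = 0.1118
  (2,0): 0.17·log₂(1.8378) = 0.1493
  (2,1): 0.06·log₂(0.9009) = -0.0090
  (2,2): 0.14·log₂(0.6638) = -0.0828
Sum = 0.101 bits.

0.101 bits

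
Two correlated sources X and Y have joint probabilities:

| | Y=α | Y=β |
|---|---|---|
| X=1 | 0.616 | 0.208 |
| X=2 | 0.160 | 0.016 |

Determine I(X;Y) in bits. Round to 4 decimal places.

Marginals: p(X) = (0.8240, 0.1760), p(Y) = (0.7760, 0.2240).
I(X;Y) = Σ p(x,y)·log₂[p(x,y)/(p(x)p(y))].
  (1,α): 0.616·log₂(0.9634) = -0.03317
  (1,β): 0.208·log₂(1.1269) = 0.03585
  (2,α): 0.160·log₂(1.1715) = 0.03654
  (2,β): 0.016·log₂(0.4058) = -0.02082
Sum = 0.0184 bits.

0.0184 bits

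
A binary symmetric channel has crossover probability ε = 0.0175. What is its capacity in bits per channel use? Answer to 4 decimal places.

Binary symmetric channel: C = 1 − h₂(ε) where h₂ is the binary entropy function.
h₂(0.0175) = −0.0175·log₂0.0175 − 0.9825·log₂0.9825 = 0.1272.
C = 1 − 0.1272 = 0.8728 bits per channel use.

0.8728 bits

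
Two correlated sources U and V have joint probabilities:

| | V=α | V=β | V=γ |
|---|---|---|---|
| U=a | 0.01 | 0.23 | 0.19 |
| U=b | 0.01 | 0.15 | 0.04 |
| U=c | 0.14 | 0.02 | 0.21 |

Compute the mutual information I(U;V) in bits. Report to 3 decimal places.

0.337 bits

Marginals: p(U) = (0.4300, 0.2000, 0.3700), p(V) = (0.1600, 0.4000, 0.4400).
I(U;V) = Σ p(x,y)·log₂[p(x,y)/(p(x)p(y))].
  (a,α): 0.01·log₂(0.1453) = -0.0278
  (a,β): 0.23·log₂(1.3372) = 0.0964
  (a,γ): 0.19·log₂(1.0042) = 0.0012
  (b,α): 0.01·log₂(0.3125) = -0.0168
  (b,β): 0.15·log₂(1.8750) = 0.1360
  (b,γ): 0.04·log₂(0.4545) = -0.0455
  (c,α): 0.14·log₂(2.3649) = 0.1738
  (c,β): 0.02·log₂(0.1351) = -0.0578
  (c,γ): 0.21·log₂(1.2899) = 0.0771
Sum = 0.337 bits.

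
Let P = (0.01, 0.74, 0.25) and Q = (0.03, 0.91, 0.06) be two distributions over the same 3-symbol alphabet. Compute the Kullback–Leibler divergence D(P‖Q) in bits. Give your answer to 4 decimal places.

D(P‖Q) = Σ p·log₂(p/q).
  0.01·log₂(0.01/0.03) = -0.01585
  0.74·log₂(0.74/0.91) = -0.22077
  0.25·log₂(0.25/0.06) = 0.51472
D(P‖Q) = 0.2781 bits.

0.2781 bits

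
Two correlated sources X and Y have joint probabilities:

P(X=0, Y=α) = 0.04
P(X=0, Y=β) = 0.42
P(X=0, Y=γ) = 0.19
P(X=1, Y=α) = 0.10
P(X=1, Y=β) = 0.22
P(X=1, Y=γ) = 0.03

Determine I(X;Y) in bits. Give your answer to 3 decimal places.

Marginals: p(X) = (0.6500, 0.3500), p(Y) = (0.1400, 0.6400, 0.2200).
I(X;Y) = H(X) + H(Y) − H(X,Y).
H(X) = 0.9341, H(Y) = 1.2898, H(X,Y) = 2.1312.
I(X;Y) = 0.9341 + 1.2898 − 2.1312 = 0.093 bits.

0.093 bits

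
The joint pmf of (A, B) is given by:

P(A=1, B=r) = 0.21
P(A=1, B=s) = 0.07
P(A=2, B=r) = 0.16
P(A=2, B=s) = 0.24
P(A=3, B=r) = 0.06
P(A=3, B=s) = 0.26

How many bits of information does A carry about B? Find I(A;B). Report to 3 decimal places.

Marginals: p(A) = (0.2800, 0.4000, 0.3200), p(B) = (0.4300, 0.5700).
I(A;B) = H(A) + H(B) − H(A,B).
H(A) = 1.5690, H(B) = 0.9858, H(A,B) = 2.4074.
I(A;B) = 1.5690 + 0.9858 − 2.4074 = 0.147 bits.

0.147 bits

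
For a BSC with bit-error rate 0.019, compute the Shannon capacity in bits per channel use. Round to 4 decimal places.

Binary symmetric channel: C = 1 − h₂(ε) where h₂ is the binary entropy function.
h₂(0.019) = −0.019·log₂0.019 − 0.981·log₂0.981 = 0.1358.
C = 1 − 0.1358 = 0.8642 bits per channel use.

0.8642 bits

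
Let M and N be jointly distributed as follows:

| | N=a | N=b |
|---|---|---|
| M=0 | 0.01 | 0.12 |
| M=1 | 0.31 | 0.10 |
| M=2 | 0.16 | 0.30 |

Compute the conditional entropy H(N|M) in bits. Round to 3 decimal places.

0.808 bits

Chain rule: H(N|M) = H(M,N) − H(M).
Marginals: p(M) = (0.1300, 0.4100, 0.4600), p(N) = (0.4800, 0.5200).
H(M,N) = 2.2336 bits; H(M) = 1.4254 bits.
H(N|M) = 2.2336 − 1.4254 = 0.808 bits.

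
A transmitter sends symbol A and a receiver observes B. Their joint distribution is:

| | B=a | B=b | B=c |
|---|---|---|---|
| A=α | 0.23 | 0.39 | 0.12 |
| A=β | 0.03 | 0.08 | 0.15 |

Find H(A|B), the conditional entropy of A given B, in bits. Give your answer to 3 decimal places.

Marginals: p(A) = (0.7400, 0.2600), p(B) = (0.2600, 0.4700, 0.2700).
H(A|B) = Σ p(B) · H(A|B=·).
  B=a: p=0.2600, H(A|B=a) = 0.5159
  B=b: p=0.4700, H(A|B=b) = 0.6582
  B=c: p=0.2700, H(A|B=c) = 0.9911
Weighted sum = 0.711 bits.

0.711 bits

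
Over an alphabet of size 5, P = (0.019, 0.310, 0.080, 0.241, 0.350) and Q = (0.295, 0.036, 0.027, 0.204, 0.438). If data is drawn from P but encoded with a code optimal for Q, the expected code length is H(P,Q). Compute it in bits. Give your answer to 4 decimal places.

H(P,Q) = −Σ p·log₂ q.
  −0.019·log₂(0.295) = 0.03346
  −0.310·log₂(0.036) = 1.48672
  −0.080·log₂(0.027) = 0.41687
  −0.241·log₂(0.204) = 0.55270
  −0.350·log₂(0.438) = 0.41685
H(P,Q) = 2.9066 bits.

2.9066 bits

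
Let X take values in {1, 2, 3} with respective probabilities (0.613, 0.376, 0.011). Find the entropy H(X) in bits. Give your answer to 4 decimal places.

1.0350 bits

H(X) = −Σ p·log₂ p.
  −(0.613)·log₂(0.613) = 0.43280
  −(0.376)·log₂(0.376) = 0.53061
  −(0.011)·log₂(0.011) = 0.07157
Sum: 0.43280 + 0.53061 + 0.07157 = 1.0350 bits.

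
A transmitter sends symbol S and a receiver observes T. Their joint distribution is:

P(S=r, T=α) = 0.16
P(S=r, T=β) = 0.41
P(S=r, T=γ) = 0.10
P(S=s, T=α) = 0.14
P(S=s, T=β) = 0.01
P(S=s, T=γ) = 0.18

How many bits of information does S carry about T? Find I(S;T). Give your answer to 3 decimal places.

0.284 bits

Marginals: p(S) = (0.6700, 0.3300), p(T) = (0.3000, 0.4200, 0.2800).
I(S;T) = H(S) + H(T) − H(S,T).
H(S) = 0.9149, H(T) = 1.5610, H(S,T) = 2.1915.
I(S;T) = 0.9149 + 1.5610 − 2.1915 = 0.284 bits.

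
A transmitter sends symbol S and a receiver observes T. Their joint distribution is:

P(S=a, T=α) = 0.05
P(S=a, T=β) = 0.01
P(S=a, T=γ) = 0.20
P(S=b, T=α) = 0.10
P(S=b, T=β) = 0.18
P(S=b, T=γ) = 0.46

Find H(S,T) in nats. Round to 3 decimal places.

1.414 nats

H(S,T) = −Σ p(x,y)·ln p(x,y) over all 6 cells.
  cell (a,α): −0.05·ln0.05 = 0.1498
  cell (a,β): −0.01·ln0.01 = 0.0461
  cell (a,γ): −0.20·ln0.20 = 0.3219
  cell (b,α): −0.10·ln0.10 = 0.2303
  cell (b,β): −0.18·ln0.18 = 0.3087
  cell (b,γ): −0.46·ln0.46 = 0.3572
Sum = 1.414 nats.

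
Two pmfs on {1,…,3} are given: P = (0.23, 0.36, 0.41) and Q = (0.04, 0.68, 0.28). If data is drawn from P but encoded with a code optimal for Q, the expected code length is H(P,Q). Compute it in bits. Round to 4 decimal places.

2.0214 bits

H(P,Q) = −Σ p·log₂ q.
  −0.23·log₂(0.04) = 1.06809
  −0.36·log₂(0.68) = 0.20030
  −0.41·log₂(0.28) = 0.75297
H(P,Q) = 2.0214 bits.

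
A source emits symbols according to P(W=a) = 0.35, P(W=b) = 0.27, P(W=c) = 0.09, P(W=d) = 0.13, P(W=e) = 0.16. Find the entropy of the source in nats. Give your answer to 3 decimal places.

H(W) = −Σ p·ln p.
  −(0.35)·ln(0.35) = 0.3674
  −(0.27)·ln(0.27) = 0.3535
  −(0.09)·ln(0.09) = 0.2167
  −(0.13)·ln(0.13) = 0.2652
  −(0.16)·ln(0.16) = 0.2932
Sum: 0.3674 + 0.3535 + 0.2167 + 0.2652 + 0.2932 = 1.496 nats.

1.496 nats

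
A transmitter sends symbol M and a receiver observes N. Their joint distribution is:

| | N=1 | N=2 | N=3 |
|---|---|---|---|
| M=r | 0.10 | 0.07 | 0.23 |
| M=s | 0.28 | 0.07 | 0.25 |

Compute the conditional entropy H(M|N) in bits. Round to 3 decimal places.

0.935 bits

Marginals: p(M) = (0.4000, 0.6000), p(N) = (0.3800, 0.1400, 0.4800).
H(M|N) = Σ p(N) · H(M|N=·).
  N=1: p=0.3800, H(M|N=1) = 0.8315
  N=2: p=0.1400, H(M|N=2) = 1.0000
  N=3: p=0.4800, H(M|N=3) = 0.9987
Weighted sum = 0.935 bits.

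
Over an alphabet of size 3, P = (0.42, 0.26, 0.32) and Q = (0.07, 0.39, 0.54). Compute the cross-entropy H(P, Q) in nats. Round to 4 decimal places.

H(P,Q) = −Σ p·ln q.
  −0.42·ln(0.07) = 1.11689
  −0.26·ln(0.39) = 0.24482
  −0.32·ln(0.54) = 0.19718
H(P,Q) = 1.5589 nats.

1.5589 nats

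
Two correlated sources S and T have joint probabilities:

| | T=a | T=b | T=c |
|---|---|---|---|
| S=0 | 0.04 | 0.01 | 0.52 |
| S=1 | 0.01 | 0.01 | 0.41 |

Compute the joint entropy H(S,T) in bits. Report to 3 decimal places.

H(S,T) = −Σ p(x,y)·log₂ p(x,y) over all 6 cells.
  cell (0,a): −0.04·log₂0.04 = 0.1858
  cell (0,b): −0.01·log₂0.01 = 0.0664
  cell (0,c): −0.52·log₂0.52 = 0.4906
  cell (1,a): −0.01·log₂0.01 = 0.0664
  cell (1,b): −0.01·log₂0.01 = 0.0664
  cell (1,c): −0.41·log₂0.41 = 0.5274
Sum = 1.403 bits.

1.403 bits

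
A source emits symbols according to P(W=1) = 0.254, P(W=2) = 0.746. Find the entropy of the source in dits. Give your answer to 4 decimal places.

H(W) = −Σ p·log₁₀ p.
  −(0.254)·log₁₀(0.254) = 0.15117
  −(0.746)·log₁₀(0.746) = 0.09494
Sum: 0.15117 + 0.09494 = 0.2461 dits.

0.2461 dits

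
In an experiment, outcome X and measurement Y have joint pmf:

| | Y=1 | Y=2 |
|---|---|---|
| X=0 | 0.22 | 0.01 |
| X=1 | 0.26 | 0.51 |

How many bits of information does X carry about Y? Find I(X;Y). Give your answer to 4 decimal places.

Marginals: p(X) = (0.2300, 0.7700), p(Y) = (0.4800, 0.5200).
I(X;Y) = Σ p(x,y)·log₂[p(x,y)/(p(x)p(y))].
  (0,1): 0.22·log₂(1.9928) = 0.21885
  (0,2): 0.01·log₂(0.0836) = -0.03580
  (1,1): 0.26·log₂(0.7035) = -0.13194
  (1,2): 0.51·log₂(1.2737) = 0.17802
Sum = 0.2291 bits.

0.2291 bits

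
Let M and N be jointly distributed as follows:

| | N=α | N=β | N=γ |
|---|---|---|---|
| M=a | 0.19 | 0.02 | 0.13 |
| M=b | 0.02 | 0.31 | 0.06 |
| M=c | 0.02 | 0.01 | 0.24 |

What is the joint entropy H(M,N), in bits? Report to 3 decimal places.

2.504 bits

H(M,N) = −Σ p(x,y)·log₂ p(x,y) over all 9 cells.
  cell (a,α): −0.19·log₂0.19 = 0.4552
  cell (a,β): −0.02·log₂0.02 = 0.1129
  cell (a,γ): −0.13·log₂0.13 = 0.3826
  cell (b,α): −0.02·log₂0.02 = 0.1129
  cell (b,β): −0.31·log₂0.31 = 0.5238
  cell (b,γ): −0.06·log₂0.06 = 0.2435
  cell (c,α): −0.02·log₂0.02 = 0.1129
  cell (c,β): −0.01·log₂0.01 = 0.0664
  cell (c,γ): −0.24·log₂0.24 = 0.4941
Sum = 2.504 bits.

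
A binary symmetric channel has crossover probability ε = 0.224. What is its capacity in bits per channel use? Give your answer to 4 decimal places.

0.2326 bits

Binary symmetric channel: C = 1 − h₂(ε) where h₂ is the binary entropy function.
h₂(0.224) = −0.224·log₂0.224 − 0.776·log₂0.776 = 0.7674.
C = 1 − 0.7674 = 0.2326 bits per channel use.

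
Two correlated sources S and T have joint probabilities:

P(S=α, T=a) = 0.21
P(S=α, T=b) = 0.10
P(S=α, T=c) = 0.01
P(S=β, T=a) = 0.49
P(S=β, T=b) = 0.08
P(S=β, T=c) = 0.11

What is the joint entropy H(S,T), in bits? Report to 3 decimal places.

2.018 bits

H(S,T) = −Σ p(x,y)·log₂ p(x,y) over all 6 cells.
  cell (α,a): −0.21·log₂0.21 = 0.4728
  cell (α,b): −0.10·log₂0.10 = 0.3322
  cell (α,c): −0.01·log₂0.01 = 0.0664
  cell (β,a): −0.49·log₂0.49 = 0.5043
  cell (β,b): −0.08·log₂0.08 = 0.2915
  cell (β,c): −0.11·log₂0.11 = 0.3503
Sum = 2.018 bits.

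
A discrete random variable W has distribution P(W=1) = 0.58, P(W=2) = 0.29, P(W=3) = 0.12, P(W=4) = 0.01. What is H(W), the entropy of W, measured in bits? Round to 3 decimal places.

1.407 bits

H(W) = −Σ p·log₂ p.
  −(0.58)·log₂(0.58) = 0.4558
  −(0.29)·log₂(0.29) = 0.5179
  −(0.12)·log₂(0.12) = 0.3671
  −(0.01)·log₂(0.01) = 0.0664
Sum: 0.4558 + 0.5179 + 0.3671 + 0.0664 = 1.407 bits.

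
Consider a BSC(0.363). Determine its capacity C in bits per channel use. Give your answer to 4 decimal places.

Binary symmetric channel: C = 1 − h₂(ε) where h₂ is the binary entropy function.
h₂(0.363) = −0.363·log₂0.363 − 0.637·log₂0.637 = 0.9451.
C = 1 − 0.9451 = 0.0549 bits per channel use.

0.0549 bits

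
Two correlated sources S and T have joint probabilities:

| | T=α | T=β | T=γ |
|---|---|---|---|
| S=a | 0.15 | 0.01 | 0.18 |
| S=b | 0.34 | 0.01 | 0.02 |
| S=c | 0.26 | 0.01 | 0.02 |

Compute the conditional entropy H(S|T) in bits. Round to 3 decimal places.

Chain rule: H(S|T) = H(S,T) − H(T).
Marginals: p(S) = (0.3400, 0.3700, 0.2900), p(T) = (0.7500, 0.0300, 0.2200).
H(S,T) = 2.3154 bits; H(T) = 0.9436 bits.
H(S|T) = 2.3154 − 0.9436 = 1.372 bits.

1.372 bits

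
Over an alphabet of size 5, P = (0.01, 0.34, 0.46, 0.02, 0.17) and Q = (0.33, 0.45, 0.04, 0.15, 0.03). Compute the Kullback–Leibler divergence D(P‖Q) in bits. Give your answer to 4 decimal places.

D(P‖Q) = Σ p·log₂(p/q).
  0.01·log₂(0.01/0.33) = -0.05044
  0.34·log₂(0.34/0.45) = -0.13749
  0.46·log₂(0.46/0.04) = 1.62084
  0.02·log₂(0.02/0.15) = -0.05814
  0.17·log₂(0.17/0.03) = 0.42543
D(P‖Q) = 1.8002 bits.

1.8002 bits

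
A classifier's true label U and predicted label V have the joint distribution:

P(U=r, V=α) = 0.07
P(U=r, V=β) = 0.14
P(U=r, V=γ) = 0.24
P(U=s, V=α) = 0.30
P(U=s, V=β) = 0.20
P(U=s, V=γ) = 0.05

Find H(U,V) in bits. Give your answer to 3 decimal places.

H(U,V) = −Σ p(x,y)·log₂ p(x,y) over all 6 cells.
  cell (r,α): −0.07·log₂0.07 = 0.2686
  cell (r,β): −0.14·log₂0.14 = 0.3971
  cell (r,γ): −0.24·log₂0.24 = 0.4941
  cell (s,α): −0.30·log₂0.30 = 0.5211
  cell (s,β): −0.20·log₂0.20 = 0.4644
  cell (s,γ): −0.05·log₂0.05 = 0.2161
Sum = 2.361 bits.

2.361 bits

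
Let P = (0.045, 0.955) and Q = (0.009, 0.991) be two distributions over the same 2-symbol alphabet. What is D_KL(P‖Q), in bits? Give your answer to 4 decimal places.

D(P‖Q) = Σ p·log₂(p/q).
  0.045·log₂(0.045/0.009) = 0.10449
  0.955·log₂(0.955/0.991) = -0.05098
D(P‖Q) = 0.0535 bits.

0.0535 bits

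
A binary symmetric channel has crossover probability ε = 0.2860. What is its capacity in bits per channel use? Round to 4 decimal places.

0.1365 bits

Binary symmetric channel: C = 1 − h₂(ε) where h₂ is the binary entropy function.
h₂(0.2860) = −0.2860·log₂0.2860 − 0.7140·log₂0.7140 = 0.8635.
C = 1 − 0.8635 = 0.1365 bits per channel use.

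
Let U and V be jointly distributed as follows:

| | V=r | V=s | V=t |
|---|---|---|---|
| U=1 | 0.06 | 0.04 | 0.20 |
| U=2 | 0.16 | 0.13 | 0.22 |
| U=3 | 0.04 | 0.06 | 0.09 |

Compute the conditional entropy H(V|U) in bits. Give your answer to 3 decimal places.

Chain rule: H(V|U) = H(U,V) − H(U).
Marginals: p(U) = (0.3000, 0.5100, 0.1900), p(V) = (0.2600, 0.2300, 0.5100).
H(U,V) = 2.9218 bits; H(U) = 1.4717 bits.
H(V|U) = 2.9218 − 1.4717 = 1.450 bits.

1.450 bits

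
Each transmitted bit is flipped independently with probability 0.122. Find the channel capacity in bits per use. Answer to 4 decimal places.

0.4649 bits

Binary symmetric channel: C = 1 − h₂(ε) where h₂ is the binary entropy function.
h₂(0.122) = −0.122·log₂0.122 − 0.878·log₂0.878 = 0.5351.
C = 1 − 0.5351 = 0.4649 bits per channel use.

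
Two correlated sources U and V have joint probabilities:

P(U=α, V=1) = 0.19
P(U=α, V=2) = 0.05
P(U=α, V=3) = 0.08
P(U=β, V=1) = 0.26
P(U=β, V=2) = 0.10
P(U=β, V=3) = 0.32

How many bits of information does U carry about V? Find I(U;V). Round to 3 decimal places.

Marginals: p(U) = (0.3200, 0.6800), p(V) = (0.4500, 0.1500, 0.4000).
I(U;V) = Σ p(x,y)·log₂[p(x,y)/(p(x)p(y))].
  (α,1): 0.19·log₂(1.3194) = 0.0760
  (α,2): 0.05·log₂(1.0417) = 0.0029
  (α,3): 0.08·log₂(0.6250) = -0.0542
  (β,1): 0.26·log₂(0.8497) = -0.0611
  (β,2): 0.10·log₂(0.9804) = -0.0029
  (β,3): 0.32·log₂(1.1765) = 0.0750
Sum = 0.036 bits.

0.036 bits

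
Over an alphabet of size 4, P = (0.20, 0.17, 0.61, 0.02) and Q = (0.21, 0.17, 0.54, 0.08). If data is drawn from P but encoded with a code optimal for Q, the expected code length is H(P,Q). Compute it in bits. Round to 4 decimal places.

H(P,Q) = −Σ p·log₂ q.
  −0.20·log₂(0.21) = 0.45031
  −0.17·log₂(0.17) = 0.43459
  −0.61·log₂(0.54) = 0.54227
  −0.02·log₂(0.08) = 0.07288
H(P,Q) = 1.5000 bits.

1.5000 bits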